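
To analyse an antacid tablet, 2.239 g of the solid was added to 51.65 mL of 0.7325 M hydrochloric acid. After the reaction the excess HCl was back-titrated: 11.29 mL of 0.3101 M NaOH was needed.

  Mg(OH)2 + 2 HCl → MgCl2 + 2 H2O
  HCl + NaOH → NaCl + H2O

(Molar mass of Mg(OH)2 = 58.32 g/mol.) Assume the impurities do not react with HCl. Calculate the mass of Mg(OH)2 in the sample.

n(HCl) added = 0.05165 × 0.7325 = 0.03783 mol
n(NaOH) used in back-titration = 0.01129 × 0.3101 = 3.501 × 10^-3 mol
n(HCl) left over = 3.501 × 10^-3 mol (1:1 ratio)
n(HCl) consumed by analyte = 0.03783 − 3.501 × 10^-3 = 0.03433 mol
From the 1:2 ratio, n(Mg(OH)2) = 1/2 × 0.03433 = 0.01717 mol
mass of Mg(OH)2 = 0.01717 × 58.32 = 1.001 g

1.001 g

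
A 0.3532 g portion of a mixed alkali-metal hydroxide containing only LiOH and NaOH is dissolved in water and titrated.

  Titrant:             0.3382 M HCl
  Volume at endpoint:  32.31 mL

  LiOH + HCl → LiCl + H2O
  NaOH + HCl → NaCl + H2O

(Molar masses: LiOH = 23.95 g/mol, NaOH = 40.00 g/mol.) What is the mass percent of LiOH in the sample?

35.44 %

n(HCl) = 0.03231 × 0.3382 = 0.01093 mol
Let x = n(LiOH), y = n(NaOH).
Titrant: 1x + 1y = 0.01093;  mass: 23.95x + 40.00y = 0.3532
Solving, x = 5.227 × 10^-3 mol, y = 5.700 × 10^-3 mol
mass of LiOH = 5.227 × 10^-3 × 23.95 = 0.1252 g
% LiOH = 0.1252 / 0.3532 × 100 = 35.44 %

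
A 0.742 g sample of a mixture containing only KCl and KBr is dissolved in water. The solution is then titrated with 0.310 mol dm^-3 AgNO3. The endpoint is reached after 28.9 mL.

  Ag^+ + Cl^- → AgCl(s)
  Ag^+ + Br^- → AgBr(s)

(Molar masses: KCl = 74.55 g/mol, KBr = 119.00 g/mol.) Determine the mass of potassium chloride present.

n(AgNO3) = 0.0289 × 0.310 = 8.96 × 10^-3 mol
Let x = n(KCl), y = n(KBr).
Titrant: 1x + 1y = 8.96 × 10^-3;  mass: 74.55x + 119.00y = 0.742
Solving, x = 7.29 × 10^-3 mol, y = 1.67 × 10^-3 mol
mass of KCl = 7.29 × 10^-3 × 74.55 = 0.544 g

0.544 g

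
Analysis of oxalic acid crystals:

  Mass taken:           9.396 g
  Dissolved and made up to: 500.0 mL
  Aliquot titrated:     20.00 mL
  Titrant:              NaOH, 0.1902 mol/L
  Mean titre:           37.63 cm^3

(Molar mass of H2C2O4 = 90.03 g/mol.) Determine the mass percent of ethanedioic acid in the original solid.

85.72 %

H2C2O4 + 2 NaOH → Na2C2O4 + 2 H2O
n(NaOH) per titration = 0.03763 × 0.1902 = 7.157 × 10^-3 mol
From the 1:2 ratio, n(H2C2O4) in each aliquot = 1/2 × 7.157 × 10^-3 = 3.579 × 10^-3 mol
n(H2C2O4) in the whole flask = 3.579 × 10^-3 × 500.0/20.00 = 0.08947 mol
mass of H2C2O4 = 0.08947 × 90.03 = 8.055 g
% H2C2O4 = 8.055 / 9.396 × 100 = 85.72 %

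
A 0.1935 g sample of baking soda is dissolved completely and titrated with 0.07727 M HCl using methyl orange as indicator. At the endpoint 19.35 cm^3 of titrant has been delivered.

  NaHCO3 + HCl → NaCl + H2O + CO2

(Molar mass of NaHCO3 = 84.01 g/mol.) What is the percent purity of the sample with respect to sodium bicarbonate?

64.91 %

n(HCl) = 0.01935 L × 0.07727 mol/L = 1.495 × 10^-3 mol
n(NaHCO3) = 1.495 × 10^-3 mol (1:1 ratio)
mass of NaHCO3 = 1.495 × 10^-3 × 84.01 g/mol = 0.1256 g
% NaHCO3 = 0.1256 / 0.1935 × 100 = 64.91 %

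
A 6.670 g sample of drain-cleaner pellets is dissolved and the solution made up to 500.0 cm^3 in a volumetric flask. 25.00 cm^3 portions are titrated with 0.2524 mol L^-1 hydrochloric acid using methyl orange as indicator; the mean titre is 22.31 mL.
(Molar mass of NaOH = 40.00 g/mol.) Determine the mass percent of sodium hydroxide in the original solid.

NaOH + HCl → NaCl + H2O
n(HCl) per titration = 0.02231 × 0.2524 = 5.631 × 10^-3 mol
n(NaOH) in each aliquot = 5.631 × 10^-3 mol (1:1 ratio)
n(NaOH) in the whole flask = 5.631 × 10^-3 × 500.0/25.00 = 0.1126 mol
mass of NaOH = 0.1126 × 40.00 = 4.505 g
% NaOH = 4.505 / 6.670 × 100 = 67.54 %

67.54 %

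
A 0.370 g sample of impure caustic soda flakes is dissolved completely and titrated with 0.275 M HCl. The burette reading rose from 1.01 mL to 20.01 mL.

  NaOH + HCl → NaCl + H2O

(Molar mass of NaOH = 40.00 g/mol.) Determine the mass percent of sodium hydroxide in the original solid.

56.5 %

n(HCl) = 0.0190 L × 0.275 mol/L = 5.23 × 10^-3 mol
n(NaOH) = 5.23 × 10^-3 mol (1:1 ratio)
mass of NaOH = 5.23 × 10^-3 × 40.00 g/mol = 0.209 g
% NaOH = 0.209 / 0.370 × 100 = 56.5 %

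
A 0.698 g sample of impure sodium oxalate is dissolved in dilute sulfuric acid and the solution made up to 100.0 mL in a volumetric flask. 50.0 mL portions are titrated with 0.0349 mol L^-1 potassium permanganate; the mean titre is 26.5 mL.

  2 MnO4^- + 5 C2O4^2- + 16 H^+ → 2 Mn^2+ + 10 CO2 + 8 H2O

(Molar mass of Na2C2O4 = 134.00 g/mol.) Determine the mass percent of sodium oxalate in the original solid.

88.8 %

n(KMnO4) per titration = 0.0265 × 0.0349 = 9.25 × 10^-4 mol
From the 5:2 ratio, n(Na2C2O4) in each aliquot = 5/2 × 9.25 × 10^-4 = 2.31 × 10^-3 mol
n(Na2C2O4) in the whole flask = 2.31 × 10^-3 × 100.0/50.0 = 4.62 × 10^-3 mol
mass of Na2C2O4 = 4.62 × 10^-3 × 134.00 = 0.620 g
% Na2C2O4 = 0.620 / 0.698 × 100 = 88.8 %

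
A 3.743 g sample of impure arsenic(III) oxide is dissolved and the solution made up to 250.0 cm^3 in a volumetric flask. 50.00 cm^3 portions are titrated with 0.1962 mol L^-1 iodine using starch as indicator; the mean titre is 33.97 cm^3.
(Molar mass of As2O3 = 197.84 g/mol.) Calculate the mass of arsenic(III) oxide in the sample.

As2O3 + 2 I2 + 2 H2O → As2O5 + 4 HI
n(I2) per titration = 0.03397 × 0.1962 = 6.665 × 10^-3 mol
From the 1:2 ratio, n(As2O3) in each aliquot = 1/2 × 6.665 × 10^-3 = 3.332 × 10^-3 mol
n(As2O3) in the whole flask = 3.332 × 10^-3 × 250.0/50.00 = 0.01666 mol
mass of As2O3 = 0.01666 × 197.84 = 3.296 g

3.296 g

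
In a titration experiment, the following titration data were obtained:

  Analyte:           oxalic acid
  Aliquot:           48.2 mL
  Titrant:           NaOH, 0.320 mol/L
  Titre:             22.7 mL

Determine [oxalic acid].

H2C2O4 + 2 NaOH → Na2C2O4 + 2 H2O
n(NaOH) = 0.0227 L × 0.320 mol/L = 7.26 × 10^-3 mol
From the 1:2 mole ratio, n(H2C2O4) = 1/2 × 7.26 × 10^-3 = 3.63 × 10^-3 mol
[H2C2O4] = 3.63 × 10^-3 mol / 0.0482 L = 0.0754 mol/L

0.0754 mol/L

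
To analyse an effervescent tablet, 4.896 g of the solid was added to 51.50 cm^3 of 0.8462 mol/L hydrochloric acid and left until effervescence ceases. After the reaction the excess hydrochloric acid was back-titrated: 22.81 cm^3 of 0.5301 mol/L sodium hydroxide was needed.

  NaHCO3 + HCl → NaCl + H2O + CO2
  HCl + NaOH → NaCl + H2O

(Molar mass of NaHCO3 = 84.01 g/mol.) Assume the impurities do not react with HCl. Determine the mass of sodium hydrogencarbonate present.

n(HCl) added = 0.05150 × 0.8462 = 0.04358 mol
n(NaOH) used in back-titration = 0.02281 × 0.5301 = 0.01209 mol
n(HCl) left over = 0.01209 mol (1:1 ratio)
n(HCl) consumed by analyte = 0.04358 − 0.01209 = 0.03149 mol
n(NaHCO3) = 0.03149 mol (1:1 ratio)
mass of NaHCO3 = 0.03149 × 84.01 = 2.645 g

2.645 g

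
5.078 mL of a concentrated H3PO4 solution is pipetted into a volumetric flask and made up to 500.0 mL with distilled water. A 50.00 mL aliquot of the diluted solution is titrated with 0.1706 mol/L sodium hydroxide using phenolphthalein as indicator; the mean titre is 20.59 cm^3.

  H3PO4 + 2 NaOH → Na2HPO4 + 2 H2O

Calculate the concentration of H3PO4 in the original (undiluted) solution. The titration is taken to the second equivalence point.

3.459 mol/L

n(NaOH) = 0.02059 × 0.1706 = 3.513 × 10^-3 mol
From the 1:2 ratio, n(H3PO4) in the aliquot = 1/2 × 3.513 × 10^-3 = 1.756 × 10^-3 mol
[H3PO4]_dilute = 1.756 × 10^-3 / 0.05000 = 0.03513 mol/L
Dilution factor = 500.0 / 5.078 = 98.46
[H3PO4]_stock = 0.03513 × 98.46 = 3.459 mol/L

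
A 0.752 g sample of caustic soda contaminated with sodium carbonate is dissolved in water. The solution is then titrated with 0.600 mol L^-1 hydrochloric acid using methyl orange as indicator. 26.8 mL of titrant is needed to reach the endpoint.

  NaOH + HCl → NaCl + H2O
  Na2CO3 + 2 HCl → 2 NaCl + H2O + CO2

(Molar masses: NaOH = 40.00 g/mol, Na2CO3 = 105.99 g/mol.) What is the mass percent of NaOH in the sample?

41.0 %

n(HCl) = 0.0268 × 0.600 = 0.0161 mol
Let x = n(NaOH), y = n(Na2CO3).
Titrant: 1x + 2y = 0.0161;  mass: 40.00x + 105.99y = 0.752
Solving, x = 7.71 × 10^-3 mol, y = 4.19 × 10^-3 mol
mass of NaOH = 7.71 × 10^-3 × 40.00 = 0.308 g
% NaOH = 0.308 / 0.752 × 100 = 41.0 %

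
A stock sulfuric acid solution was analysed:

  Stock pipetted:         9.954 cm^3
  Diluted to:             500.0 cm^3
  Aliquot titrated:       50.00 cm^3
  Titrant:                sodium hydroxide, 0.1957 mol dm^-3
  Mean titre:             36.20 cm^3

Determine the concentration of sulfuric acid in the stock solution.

H2SO4 + 2 NaOH → Na2SO4 + 2 H2O
n(NaOH) = 0.03620 × 0.1957 = 7.084 × 10^-3 mol
From the 1:2 ratio, n(H2SO4) in the aliquot = 1/2 × 7.084 × 10^-3 = 3.542 × 10^-3 mol
[H2SO4]_dilute = 3.542 × 10^-3 / 0.05000 = 0.07084 mol/L
Dilution factor = 500.0 / 9.954 = 50.23
[H2SO4]_stock = 0.07084 × 50.23 = 3.559 mol/L

3.559 mol/L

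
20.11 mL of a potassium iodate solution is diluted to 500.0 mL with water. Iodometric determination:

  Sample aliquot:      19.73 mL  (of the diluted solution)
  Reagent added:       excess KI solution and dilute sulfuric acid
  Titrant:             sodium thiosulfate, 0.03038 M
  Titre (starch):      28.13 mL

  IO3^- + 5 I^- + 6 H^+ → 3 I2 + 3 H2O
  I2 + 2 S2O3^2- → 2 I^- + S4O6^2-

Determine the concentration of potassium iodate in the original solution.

0.1795 M

n(S2O3^2-) = 0.02813 × 0.03038 = 8.546 × 10^-4 mol
n(I2) = n(S2O3^2-)/2 = 4.273 × 10^-4 mol
From the 1:3 ratio, n(IO3^-) in the aliquot = 1/3 × 4.273 × 10^-4 = 1.424 × 10^-4 mol
[IO3^-]_dilute = 1.424 × 10^-4 / 0.01973 = 0.007219 mol/L
[IO3^-]_original = 0.007219 × 500.0/20.11 = 0.1795 mol/L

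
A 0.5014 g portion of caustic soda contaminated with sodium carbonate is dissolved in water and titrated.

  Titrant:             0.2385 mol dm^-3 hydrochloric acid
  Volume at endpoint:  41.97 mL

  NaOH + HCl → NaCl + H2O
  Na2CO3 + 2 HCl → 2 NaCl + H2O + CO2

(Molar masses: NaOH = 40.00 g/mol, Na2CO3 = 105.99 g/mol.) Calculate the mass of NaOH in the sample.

n(HCl) = 0.04197 × 0.2385 = 0.01001 mol
Let x = n(NaOH), y = n(Na2CO3).
Titrant: 1x + 2y = 0.01001;  mass: 40.00x + 105.99y = 0.5014
Solving, x = 2.237 × 10^-3 mol, y = 3.886 × 10^-3 mol
mass of NaOH = 2.237 × 10^-3 × 40.00 = 0.08949 g

0.08949 g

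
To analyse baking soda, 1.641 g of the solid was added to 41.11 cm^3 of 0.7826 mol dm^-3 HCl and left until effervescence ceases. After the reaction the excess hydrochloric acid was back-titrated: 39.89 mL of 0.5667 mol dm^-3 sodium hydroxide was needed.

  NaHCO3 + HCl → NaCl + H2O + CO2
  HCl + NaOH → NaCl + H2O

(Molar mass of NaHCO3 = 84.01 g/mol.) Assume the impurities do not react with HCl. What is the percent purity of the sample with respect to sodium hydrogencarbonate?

n(HCl) added = 0.04111 × 0.7826 = 0.03217 mol
n(NaOH) used in back-titration = 0.03989 × 0.5667 = 0.02261 mol
n(HCl) left over = 0.02261 mol (1:1 ratio)
n(HCl) consumed by analyte = 0.03217 − 0.02261 = 9.567 × 10^-3 mol
n(NaHCO3) = 9.567 × 10^-3 mol (1:1 ratio)
mass of NaHCO3 = 9.567 × 10^-3 × 84.01 = 0.8037 g
% NaHCO3 = 0.8037 / 1.641 × 100 = 48.98 %

48.98 %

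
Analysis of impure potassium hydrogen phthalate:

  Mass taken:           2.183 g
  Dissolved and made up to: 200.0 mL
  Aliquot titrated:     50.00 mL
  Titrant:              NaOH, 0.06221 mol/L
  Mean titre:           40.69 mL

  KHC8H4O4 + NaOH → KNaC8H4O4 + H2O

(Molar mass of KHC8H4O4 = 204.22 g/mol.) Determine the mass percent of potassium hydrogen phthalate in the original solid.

94.72 %

n(NaOH) per titration = 0.04069 × 0.06221 = 2.531 × 10^-3 mol
n(KHC8H4O4) in each aliquot = 2.531 × 10^-3 mol (1:1 ratio)
n(KHC8H4O4) in the whole flask = 2.531 × 10^-3 × 200.0/50.00 = 0.01013 mol
mass of KHC8H4O4 = 0.01013 × 204.22 = 2.068 g
% KHC8H4O4 = 2.068 / 2.183 × 100 = 94.72 %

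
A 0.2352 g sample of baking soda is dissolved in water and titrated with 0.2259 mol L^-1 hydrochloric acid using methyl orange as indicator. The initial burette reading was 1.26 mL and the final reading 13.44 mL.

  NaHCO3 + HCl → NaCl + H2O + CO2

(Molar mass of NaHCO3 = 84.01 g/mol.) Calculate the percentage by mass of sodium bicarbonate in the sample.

n(HCl) = 0.01218 L × 0.2259 mol/L = 2.751 × 10^-3 mol
n(NaHCO3) = 2.751 × 10^-3 mol (1:1 ratio)
mass of NaHCO3 = 2.751 × 10^-3 × 84.01 g/mol = 0.2312 g
% NaHCO3 = 0.2312 / 0.2352 × 100 = 98.28 %

98.28 %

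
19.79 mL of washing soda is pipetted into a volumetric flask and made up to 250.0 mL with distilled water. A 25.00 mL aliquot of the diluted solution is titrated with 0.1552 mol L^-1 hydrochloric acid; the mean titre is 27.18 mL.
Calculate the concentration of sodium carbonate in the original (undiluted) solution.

Na2CO3 + 2 HCl → 2 NaCl + H2O + CO2
n(HCl) = 0.02718 × 0.1552 = 4.218 × 10^-3 mol
From the 1:2 ratio, n(Na2CO3) in the aliquot = 1/2 × 4.218 × 10^-3 = 2.109 × 10^-3 mol
[Na2CO3]_dilute = 2.109 × 10^-3 / 0.02500 = 0.08437 mol/L
Dilution factor = 250.0 / 19.79 = 12.63
[Na2CO3]_stock = 0.08437 × 12.63 = 1.066 mol/L

1.066 mol/L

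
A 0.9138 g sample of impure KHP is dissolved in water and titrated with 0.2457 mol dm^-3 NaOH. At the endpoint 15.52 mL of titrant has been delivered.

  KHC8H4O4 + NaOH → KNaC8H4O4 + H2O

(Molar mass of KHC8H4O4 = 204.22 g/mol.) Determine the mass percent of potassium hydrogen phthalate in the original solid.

85.22 %

n(NaOH) = 0.01552 L × 0.2457 mol/L = 3.813 × 10^-3 mol
n(KHC8H4O4) = 3.813 × 10^-3 mol (1:1 ratio)
mass of KHC8H4O4 = 3.813 × 10^-3 × 204.22 g/mol = 0.7787 g
% KHC8H4O4 = 0.7787 / 0.9138 × 100 = 85.22 %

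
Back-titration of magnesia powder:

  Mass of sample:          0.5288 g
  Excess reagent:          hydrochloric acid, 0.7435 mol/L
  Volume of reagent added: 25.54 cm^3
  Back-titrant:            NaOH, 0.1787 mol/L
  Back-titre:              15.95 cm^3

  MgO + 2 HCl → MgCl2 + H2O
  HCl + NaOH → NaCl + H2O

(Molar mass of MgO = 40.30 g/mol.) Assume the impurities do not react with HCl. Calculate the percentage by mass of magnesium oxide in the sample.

n(HCl) added = 0.02554 × 0.7435 = 0.01899 mol
n(NaOH) used in back-titration = 0.01595 × 0.1787 = 2.850 × 10^-3 mol
n(HCl) left over = 2.850 × 10^-3 mol (1:1 ratio)
n(HCl) consumed by analyte = 0.01899 − 2.850 × 10^-3 = 0.01614 mol
From the 1:2 ratio, n(MgO) = 1/2 × 0.01614 = 8.069 × 10^-3 mol
mass of MgO = 8.069 × 10^-3 × 40.30 = 0.3252 g
% MgO = 0.3252 / 0.5288 × 100 = 61.50 %

61.50 %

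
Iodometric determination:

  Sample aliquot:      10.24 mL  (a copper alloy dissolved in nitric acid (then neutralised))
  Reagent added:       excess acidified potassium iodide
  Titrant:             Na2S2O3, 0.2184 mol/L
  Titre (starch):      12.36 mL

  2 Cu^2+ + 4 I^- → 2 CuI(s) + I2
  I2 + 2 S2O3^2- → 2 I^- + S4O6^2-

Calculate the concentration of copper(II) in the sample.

n(S2O3^2-) = 0.01236 × 0.2184 = 2.699 × 10^-3 mol
n(I2) = n(S2O3^2-)/2 = 1.350 × 10^-3 mol
From the 2:1 ratio, n(Cu2+) in the aliquot = 2/1 × 1.350 × 10^-3 = 2.699 × 10^-3 mol
[Cu2+] = 2.699 × 10^-3 / 0.01024 = 0.2636 mol/L

0.2636 mol/L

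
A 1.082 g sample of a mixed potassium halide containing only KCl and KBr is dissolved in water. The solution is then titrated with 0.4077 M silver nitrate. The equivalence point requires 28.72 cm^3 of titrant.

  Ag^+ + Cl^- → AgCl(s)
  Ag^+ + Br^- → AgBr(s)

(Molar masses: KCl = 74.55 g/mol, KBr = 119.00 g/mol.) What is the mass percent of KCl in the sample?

n(AgNO3) = 0.02872 × 0.4077 = 0.01171 mol
Let x = n(KCl), y = n(KBr).
Titrant: 1x + 1y = 0.01171;  mass: 74.55x + 119.00y = 1.082
Solving, x = 7.005 × 10^-3 mol, y = 4.704 × 10^-3 mol
mass of KCl = 7.005 × 10^-3 × 74.55 = 0.5222 g
% KCl = 0.5222 / 1.082 × 100 = 48.27 %

48.27 %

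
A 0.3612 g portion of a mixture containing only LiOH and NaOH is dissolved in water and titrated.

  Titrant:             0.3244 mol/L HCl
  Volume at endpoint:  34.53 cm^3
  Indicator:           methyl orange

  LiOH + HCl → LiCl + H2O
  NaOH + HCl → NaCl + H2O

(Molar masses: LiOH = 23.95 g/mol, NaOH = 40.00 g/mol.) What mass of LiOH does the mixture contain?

0.1296 g

n(HCl) = 0.03453 × 0.3244 = 0.01120 mol
Let x = n(LiOH), y = n(NaOH).
Titrant: 1x + 1y = 0.01120;  mass: 23.95x + 40.00y = 0.3612
Solving, x = 5.412 × 10^-3 mol, y = 5.790 × 10^-3 mol
mass of LiOH = 5.412 × 10^-3 × 23.95 = 0.1296 g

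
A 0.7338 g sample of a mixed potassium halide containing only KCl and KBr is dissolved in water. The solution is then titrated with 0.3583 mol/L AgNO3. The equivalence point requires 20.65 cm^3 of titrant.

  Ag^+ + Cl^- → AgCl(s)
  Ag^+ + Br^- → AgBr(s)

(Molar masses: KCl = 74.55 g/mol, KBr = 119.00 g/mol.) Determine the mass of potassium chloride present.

0.2460 g

n(AgNO3) = 0.02065 × 0.3583 = 7.399 × 10^-3 mol
Let x = n(KCl), y = n(KBr).
Titrant: 1x + 1y = 7.399 × 10^-3;  mass: 74.55x + 119.00y = 0.7338
Solving, x = 3.300 × 10^-3 mol, y = 4.099 × 10^-3 mol
mass of KCl = 3.300 × 10^-3 × 74.55 = 0.2460 g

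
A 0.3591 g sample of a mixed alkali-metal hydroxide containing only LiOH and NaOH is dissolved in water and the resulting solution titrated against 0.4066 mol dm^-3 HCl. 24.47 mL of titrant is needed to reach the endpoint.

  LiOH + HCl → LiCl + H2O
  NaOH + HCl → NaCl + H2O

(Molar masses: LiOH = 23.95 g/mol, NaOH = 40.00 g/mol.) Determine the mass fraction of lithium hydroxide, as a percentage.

n(HCl) = 0.02447 × 0.4066 = 9.950 × 10^-3 mol
Let x = n(LiOH), y = n(NaOH).
Titrant: 1x + 1y = 9.950 × 10^-3;  mass: 23.95x + 40.00y = 0.3591
Solving, x = 2.422 × 10^-3 mol, y = 7.527 × 10^-3 mol
mass of LiOH = 2.422 × 10^-3 × 23.95 = 0.05802 g
% LiOH = 0.05802 / 0.3591 × 100 = 16.16 %

16.16 %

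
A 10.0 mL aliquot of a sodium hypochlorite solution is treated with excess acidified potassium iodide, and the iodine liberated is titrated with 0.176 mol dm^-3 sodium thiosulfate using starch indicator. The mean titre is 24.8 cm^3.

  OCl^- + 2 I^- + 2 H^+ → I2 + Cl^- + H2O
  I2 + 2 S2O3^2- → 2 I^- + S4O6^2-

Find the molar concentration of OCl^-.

n(S2O3^2-) = 0.0248 × 0.176 = 4.36 × 10^-3 mol
n(I2) = n(S2O3^2-)/2 = 2.18 × 10^-3 mol
n(OCl^-) in the aliquot = 2.18 × 10^-3 mol (1:1 ratio)
[OCl^-] = 2.18 × 10^-3 / 0.0100 = 0.218 mol/L

0.218 mol/L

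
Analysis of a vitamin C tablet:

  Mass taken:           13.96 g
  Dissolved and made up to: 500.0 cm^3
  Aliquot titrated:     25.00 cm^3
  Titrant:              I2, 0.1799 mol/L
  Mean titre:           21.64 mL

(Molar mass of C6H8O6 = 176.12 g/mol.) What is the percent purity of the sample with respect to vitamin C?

98.23 %

C6H8O6 + I2 → C6H6O6 + 2 HI
n(I2) per titration = 0.02164 × 0.1799 = 3.893 × 10^-3 mol
n(C6H8O6) in each aliquot = 3.893 × 10^-3 mol (1:1 ratio)
n(C6H8O6) in the whole flask = 3.893 × 10^-3 × 500.0/25.00 = 0.07786 mol
mass of C6H8O6 = 0.07786 × 176.12 = 13.71 g
% C6H8O6 = 13.71 / 13.96 × 100 = 98.23 %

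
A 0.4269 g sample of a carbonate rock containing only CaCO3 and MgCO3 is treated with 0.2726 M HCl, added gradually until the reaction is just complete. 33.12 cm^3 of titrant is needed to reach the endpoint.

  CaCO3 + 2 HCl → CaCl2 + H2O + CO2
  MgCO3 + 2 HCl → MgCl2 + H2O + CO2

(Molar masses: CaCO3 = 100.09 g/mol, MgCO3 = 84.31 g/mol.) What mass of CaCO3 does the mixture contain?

n(HCl) = 0.03312 × 0.2726 = 9.029 × 10^-3 mol
Let x = n(CaCO3), y = n(MgCO3).
Titrant: 2x + 2y = 9.029 × 10^-3;  mass: 100.09x + 84.31y = 0.4269
Solving, x = 2.934 × 10^-3 mol, y = 1.580 × 10^-3 mol
mass of CaCO3 = 2.934 × 10^-3 × 100.09 = 0.2937 g

0.2937 g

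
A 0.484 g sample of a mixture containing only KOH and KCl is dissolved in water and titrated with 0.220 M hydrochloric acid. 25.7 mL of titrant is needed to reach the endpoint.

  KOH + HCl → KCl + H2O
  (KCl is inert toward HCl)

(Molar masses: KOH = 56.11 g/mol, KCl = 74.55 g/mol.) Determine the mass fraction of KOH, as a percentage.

n(HCl) = 0.0257 × 0.220 = 5.65 × 10^-3 mol
Let x = n(KOH), y = n(KCl).
Titrant: 1x = 5.65 × 10^-3;  mass: 56.11x + 74.55y = 0.484
Solving, x = 5.65 × 10^-3 mol, y = 2.24 × 10^-3 mol
mass of KOH = 5.65 × 10^-3 × 56.11 = 0.317 g
% KOH = 0.317 / 0.484 × 100 = 65.5 %

65.5 %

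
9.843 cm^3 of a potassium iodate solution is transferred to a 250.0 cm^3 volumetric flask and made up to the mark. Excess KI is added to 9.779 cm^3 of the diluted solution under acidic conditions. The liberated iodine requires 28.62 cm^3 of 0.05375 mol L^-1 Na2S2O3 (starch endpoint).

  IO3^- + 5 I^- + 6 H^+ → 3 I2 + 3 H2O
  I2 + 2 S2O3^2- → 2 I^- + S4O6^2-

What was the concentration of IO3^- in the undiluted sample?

0.6659 mol/L

n(S2O3^2-) = 0.02862 × 0.05375 = 1.538 × 10^-3 mol
n(I2) = n(S2O3^2-)/2 = 7.692 × 10^-4 mol
From the 1:3 ratio, n(IO3^-) in the aliquot = 1/3 × 7.692 × 10^-4 = 2.564 × 10^-4 mol
[IO3^-]_dilute = 2.564 × 10^-4 / 0.009779 = 0.02622 mol/L
[IO3^-]_original = 0.02622 × 250.0/9.843 = 0.6659 mol/L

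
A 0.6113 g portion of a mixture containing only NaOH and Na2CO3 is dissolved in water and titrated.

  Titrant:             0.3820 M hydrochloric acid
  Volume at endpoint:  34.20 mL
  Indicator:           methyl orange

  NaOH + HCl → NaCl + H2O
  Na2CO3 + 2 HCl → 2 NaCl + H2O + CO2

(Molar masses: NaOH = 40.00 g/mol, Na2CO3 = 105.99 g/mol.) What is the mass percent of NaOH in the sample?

40.81 %

n(HCl) = 0.03420 × 0.3820 = 0.01306 mol
Let x = n(NaOH), y = n(Na2CO3).
Titrant: 1x + 2y = 0.01306;  mass: 40.00x + 105.99y = 0.6113
Solving, x = 6.237 × 10^-3 mol, y = 3.414 × 10^-3 mol
mass of NaOH = 6.237 × 10^-3 × 40.00 = 0.2495 g
% NaOH = 0.2495 / 0.6113 × 100 = 40.81 %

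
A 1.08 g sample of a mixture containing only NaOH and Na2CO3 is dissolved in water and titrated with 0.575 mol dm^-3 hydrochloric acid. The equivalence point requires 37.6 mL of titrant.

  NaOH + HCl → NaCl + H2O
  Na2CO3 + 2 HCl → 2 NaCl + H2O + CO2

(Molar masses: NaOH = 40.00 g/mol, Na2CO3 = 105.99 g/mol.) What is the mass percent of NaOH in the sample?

n(HCl) = 0.0376 × 0.575 = 0.0216 mol
Let x = n(NaOH), y = n(Na2CO3).
Titrant: 1x + 2y = 0.0216;  mass: 40.00x + 105.99y = 1.08
Solving, x = 5.06 × 10^-3 mol, y = 8.28 × 10^-3 mol
mass of NaOH = 5.06 × 10^-3 × 40.00 = 0.202 g
% NaOH = 0.202 / 1.08 × 100 = 18.7 %

18.7 %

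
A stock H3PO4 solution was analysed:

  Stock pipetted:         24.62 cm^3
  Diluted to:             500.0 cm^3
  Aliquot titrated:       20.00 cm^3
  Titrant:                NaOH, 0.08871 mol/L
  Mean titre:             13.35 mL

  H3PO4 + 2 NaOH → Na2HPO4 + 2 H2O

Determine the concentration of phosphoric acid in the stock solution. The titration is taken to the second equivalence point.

0.6013 mol/L

n(NaOH) = 0.01335 × 0.08871 = 1.184 × 10^-3 mol
From the 1:2 ratio, n(H3PO4) in the aliquot = 1/2 × 1.184 × 10^-3 = 5.921 × 10^-4 mol
[H3PO4]_dilute = 5.921 × 10^-4 / 0.02000 = 0.02961 mol/L
Dilution factor = 500.0 / 24.62 = 20.31
[H3PO4]_stock = 0.02961 × 20.31 = 0.6013 mol/L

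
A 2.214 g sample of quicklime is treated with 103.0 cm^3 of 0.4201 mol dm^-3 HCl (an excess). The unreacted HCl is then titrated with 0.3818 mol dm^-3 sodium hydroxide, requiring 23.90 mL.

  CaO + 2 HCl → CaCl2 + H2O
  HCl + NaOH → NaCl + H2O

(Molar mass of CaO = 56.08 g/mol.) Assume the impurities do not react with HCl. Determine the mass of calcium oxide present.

0.9574 g

n(HCl) added = 0.1030 × 0.4201 = 0.04327 mol
n(NaOH) used in back-titration = 0.02390 × 0.3818 = 9.125 × 10^-3 mol
n(HCl) left over = 9.125 × 10^-3 mol (1:1 ratio)
n(HCl) consumed by analyte = 0.04327 − 9.125 × 10^-3 = 0.03415 mol
From the 1:2 ratio, n(CaO) = 1/2 × 0.03415 = 0.01707 mol
mass of CaO = 0.01707 × 56.08 = 0.9574 g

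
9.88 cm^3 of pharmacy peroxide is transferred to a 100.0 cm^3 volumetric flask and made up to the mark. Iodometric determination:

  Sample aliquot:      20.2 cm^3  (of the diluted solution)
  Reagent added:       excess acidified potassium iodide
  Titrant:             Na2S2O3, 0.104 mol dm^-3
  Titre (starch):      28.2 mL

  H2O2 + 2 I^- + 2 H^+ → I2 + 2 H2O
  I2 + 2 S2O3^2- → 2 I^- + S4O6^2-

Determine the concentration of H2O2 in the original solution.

0.735 mol/L

n(S2O3^2-) = 0.0282 × 0.104 = 2.93 × 10^-3 mol
n(I2) = n(S2O3^2-)/2 = 1.47 × 10^-3 mol
n(H2O2) in the aliquot = 1.47 × 10^-3 mol (1:1 ratio)
[H2O2]_dilute = 1.47 × 10^-3 / 0.0202 = 0.0726 mol/L
[H2O2]_original = 0.0726 × 100.0/9.88 = 0.735 mol/L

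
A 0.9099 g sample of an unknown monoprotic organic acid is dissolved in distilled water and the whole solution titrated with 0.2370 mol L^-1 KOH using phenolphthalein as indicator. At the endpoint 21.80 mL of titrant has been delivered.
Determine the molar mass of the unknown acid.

176.1 g/mol

n(KOH) = 0.02180 L × 0.2370 mol/L = 5.167 × 10^-3 mol
n(HA) = 5.167 × 10^-3 mol (1:1 ratio)
M = m / n = 0.9099 g / 5.167 × 10^-3 mol = 176.1 g/mol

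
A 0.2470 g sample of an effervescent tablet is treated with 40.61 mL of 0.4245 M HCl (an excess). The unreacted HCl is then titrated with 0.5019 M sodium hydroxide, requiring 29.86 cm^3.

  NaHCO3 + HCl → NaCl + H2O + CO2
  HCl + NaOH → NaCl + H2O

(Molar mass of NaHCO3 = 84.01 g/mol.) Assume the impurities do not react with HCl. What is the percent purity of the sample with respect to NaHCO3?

n(HCl) added = 0.04061 × 0.4245 = 0.01724 mol
n(NaOH) used in back-titration = 0.02986 × 0.5019 = 0.01499 mol
n(HCl) left over = 0.01499 mol (1:1 ratio)
n(HCl) consumed by analyte = 0.01724 − 0.01499 = 2.252 × 10^-3 mol
n(NaHCO3) = 2.252 × 10^-3 mol (1:1 ratio)
mass of NaHCO3 = 2.252 × 10^-3 × 84.01 = 0.1892 g
% NaHCO3 = 0.1892 / 0.2470 × 100 = 76.60 %

76.60 %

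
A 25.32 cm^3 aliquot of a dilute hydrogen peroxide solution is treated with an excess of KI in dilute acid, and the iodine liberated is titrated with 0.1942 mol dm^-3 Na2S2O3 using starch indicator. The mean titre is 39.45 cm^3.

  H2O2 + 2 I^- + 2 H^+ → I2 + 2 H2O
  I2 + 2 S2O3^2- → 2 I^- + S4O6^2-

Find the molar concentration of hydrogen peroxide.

n(S2O3^2-) = 0.03945 × 0.1942 = 7.661 × 10^-3 mol
n(I2) = n(S2O3^2-)/2 = 3.831 × 10^-3 mol
n(H2O2) in the aliquot = 3.831 × 10^-3 mol (1:1 ratio)
[H2O2] = 3.831 × 10^-3 / 0.02532 = 0.1513 mol/L

0.1513 mol/L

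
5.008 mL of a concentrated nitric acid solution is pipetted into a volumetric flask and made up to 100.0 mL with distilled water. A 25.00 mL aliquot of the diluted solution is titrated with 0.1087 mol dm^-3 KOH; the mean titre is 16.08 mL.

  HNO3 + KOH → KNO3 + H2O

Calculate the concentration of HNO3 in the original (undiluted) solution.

1.396 mol/L

n(KOH) = 0.01608 × 0.1087 = 1.748 × 10^-3 mol
n(HNO3) in the aliquot = 1.748 × 10^-3 mol (1:1 ratio)
[HNO3]_dilute = 1.748 × 10^-3 / 0.02500 = 0.06992 mol/L
Dilution factor = 100.0 / 5.008 = 19.97
[HNO3]_stock = 0.06992 × 19.97 = 1.396 mol/L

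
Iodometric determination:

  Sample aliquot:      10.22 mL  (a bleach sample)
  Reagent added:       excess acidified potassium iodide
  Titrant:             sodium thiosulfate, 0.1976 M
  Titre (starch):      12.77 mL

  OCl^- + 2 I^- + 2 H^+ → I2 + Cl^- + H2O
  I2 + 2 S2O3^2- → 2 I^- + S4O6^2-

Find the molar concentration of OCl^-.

n(S2O3^2-) = 0.01277 × 0.1976 = 2.523 × 10^-3 mol
n(I2) = n(S2O3^2-)/2 = 1.262 × 10^-3 mol
n(OCl^-) in the aliquot = 1.262 × 10^-3 mol (1:1 ratio)
[OCl^-] = 1.262 × 10^-3 / 0.01022 = 0.1235 mol/L

0.1235 M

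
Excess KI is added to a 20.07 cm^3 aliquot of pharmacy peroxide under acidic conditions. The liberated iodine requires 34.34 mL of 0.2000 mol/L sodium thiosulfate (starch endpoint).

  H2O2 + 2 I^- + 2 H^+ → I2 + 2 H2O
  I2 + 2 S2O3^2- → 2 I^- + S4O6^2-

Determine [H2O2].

n(S2O3^2-) = 0.03434 × 0.2000 = 6.868 × 10^-3 mol
n(I2) = n(S2O3^2-)/2 = 3.434 × 10^-3 mol
n(H2O2) in the aliquot = 3.434 × 10^-3 mol (1:1 ratio)
[H2O2] = 3.434 × 10^-3 / 0.02007 = 0.1711 mol/L

0.1711 mol/L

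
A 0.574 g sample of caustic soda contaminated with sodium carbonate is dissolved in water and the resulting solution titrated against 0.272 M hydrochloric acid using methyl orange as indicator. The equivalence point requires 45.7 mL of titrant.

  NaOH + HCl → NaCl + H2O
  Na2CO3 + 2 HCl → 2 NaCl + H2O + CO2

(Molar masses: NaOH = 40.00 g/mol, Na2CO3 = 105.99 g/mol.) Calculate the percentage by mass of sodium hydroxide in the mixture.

n(HCl) = 0.0457 × 0.272 = 0.0124 mol
Let x = n(NaOH), y = n(Na2CO3).
Titrant: 1x + 2y = 0.0124;  mass: 40.00x + 105.99y = 0.574
Solving, x = 6.52 × 10^-3 mol, y = 2.95 × 10^-3 mol
mass of NaOH = 6.52 × 10^-3 × 40.00 = 0.261 g
% NaOH = 0.261 / 0.574 × 100 = 45.4 %

45.4 %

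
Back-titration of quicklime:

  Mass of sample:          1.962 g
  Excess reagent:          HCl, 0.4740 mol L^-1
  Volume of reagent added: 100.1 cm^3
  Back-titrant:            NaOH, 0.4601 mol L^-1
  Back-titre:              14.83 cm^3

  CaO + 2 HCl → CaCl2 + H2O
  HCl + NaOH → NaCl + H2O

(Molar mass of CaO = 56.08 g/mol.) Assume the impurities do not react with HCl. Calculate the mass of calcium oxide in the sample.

1.139 g

n(HCl) added = 0.1001 × 0.4740 = 0.04745 mol
n(NaOH) used in back-titration = 0.01483 × 0.4601 = 6.823 × 10^-3 mol
n(HCl) left over = 6.823 × 10^-3 mol (1:1 ratio)
n(HCl) consumed by analyte = 0.04745 − 6.823 × 10^-3 = 0.04062 mol
From the 1:2 ratio, n(CaO) = 1/2 × 0.04062 = 0.02031 mol
mass of CaO = 0.02031 × 56.08 = 1.139 g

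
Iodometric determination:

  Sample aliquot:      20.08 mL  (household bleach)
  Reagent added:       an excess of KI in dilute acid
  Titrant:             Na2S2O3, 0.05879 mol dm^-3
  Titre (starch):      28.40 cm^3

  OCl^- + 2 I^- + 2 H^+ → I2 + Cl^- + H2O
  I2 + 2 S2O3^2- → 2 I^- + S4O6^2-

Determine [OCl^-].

0.04157 mol/L

n(S2O3^2-) = 0.02840 × 0.05879 = 1.670 × 10^-3 mol
n(I2) = n(S2O3^2-)/2 = 8.348 × 10^-4 mol
n(OCl^-) in the aliquot = 8.348 × 10^-4 mol (1:1 ratio)
[OCl^-] = 8.348 × 10^-4 / 0.02008 = 0.04157 mol/L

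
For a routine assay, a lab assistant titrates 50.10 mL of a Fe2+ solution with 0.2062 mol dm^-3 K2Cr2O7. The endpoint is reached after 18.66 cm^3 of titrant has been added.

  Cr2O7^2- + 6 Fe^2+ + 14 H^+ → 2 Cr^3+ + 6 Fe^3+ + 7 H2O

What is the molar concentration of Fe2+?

n(K2Cr2O7) = 0.01866 L × 0.2062 mol/L = 3.848 × 10^-3 mol
From the 6:1 mole ratio, n(Fe2+) = 6/1 × 3.848 × 10^-3 = 0.02309 mol
[Fe2+] = 0.02309 mol / 0.05010 L = 0.4608 mol/L

0.4608 mol/L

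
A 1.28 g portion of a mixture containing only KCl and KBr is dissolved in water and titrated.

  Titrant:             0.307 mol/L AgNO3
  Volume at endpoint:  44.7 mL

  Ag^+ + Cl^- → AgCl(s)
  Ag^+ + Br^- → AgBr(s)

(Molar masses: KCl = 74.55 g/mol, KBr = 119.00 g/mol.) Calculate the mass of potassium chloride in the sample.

n(AgNO3) = 0.0447 × 0.307 = 0.0137 mol
Let x = n(KCl), y = n(KBr).
Titrant: 1x + 1y = 0.0137;  mass: 74.55x + 119.00y = 1.28
Solving, x = 7.94 × 10^-3 mol, y = 5.78 × 10^-3 mol
mass of KCl = 7.94 × 10^-3 × 74.55 = 0.592 g

0.592 g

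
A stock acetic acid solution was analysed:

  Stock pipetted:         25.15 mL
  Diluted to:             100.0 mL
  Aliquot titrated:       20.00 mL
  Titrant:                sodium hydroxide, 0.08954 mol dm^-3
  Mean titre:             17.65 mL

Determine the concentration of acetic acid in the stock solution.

CH3COOH + NaOH → CH3COONa + H2O
n(NaOH) = 0.01765 × 0.08954 = 1.580 × 10^-3 mol
n(CH3COOH) in the aliquot = 1.580 × 10^-3 mol (1:1 ratio)
[CH3COOH]_dilute = 1.580 × 10^-3 / 0.02000 = 0.07902 mol/L
Dilution factor = 100.0 / 25.15 = 3.976
[CH3COOH]_stock = 0.07902 × 3.976 = 0.3142 mol/L

0.3142 mol/L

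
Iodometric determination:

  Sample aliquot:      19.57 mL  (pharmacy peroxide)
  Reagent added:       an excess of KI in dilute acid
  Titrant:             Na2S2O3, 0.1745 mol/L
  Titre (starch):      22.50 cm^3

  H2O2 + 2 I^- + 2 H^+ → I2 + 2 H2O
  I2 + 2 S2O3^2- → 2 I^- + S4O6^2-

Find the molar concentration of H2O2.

0.1003 mol/L

n(S2O3^2-) = 0.02250 × 0.1745 = 3.926 × 10^-3 mol
n(I2) = n(S2O3^2-)/2 = 1.963 × 10^-3 mol
n(H2O2) in the aliquot = 1.963 × 10^-3 mol (1:1 ratio)
[H2O2] = 1.963 × 10^-3 / 0.01957 = 0.1003 mol/L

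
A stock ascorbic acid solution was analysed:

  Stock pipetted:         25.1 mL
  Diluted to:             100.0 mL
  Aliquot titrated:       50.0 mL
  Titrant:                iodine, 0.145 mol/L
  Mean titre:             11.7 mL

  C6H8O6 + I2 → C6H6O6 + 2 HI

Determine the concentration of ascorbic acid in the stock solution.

0.135 mol/L

n(I2) = 0.0117 × 0.145 = 1.70 × 10^-3 mol
n(C6H8O6) in the aliquot = 1.70 × 10^-3 mol (1:1 ratio)
[C6H8O6]_dilute = 1.70 × 10^-3 / 0.0500 = 0.0339 mol/L
Dilution factor = 100.0 / 25.1 = 3.984
[C6H8O6]_stock = 0.0339 × 3.984 = 0.135 mol/L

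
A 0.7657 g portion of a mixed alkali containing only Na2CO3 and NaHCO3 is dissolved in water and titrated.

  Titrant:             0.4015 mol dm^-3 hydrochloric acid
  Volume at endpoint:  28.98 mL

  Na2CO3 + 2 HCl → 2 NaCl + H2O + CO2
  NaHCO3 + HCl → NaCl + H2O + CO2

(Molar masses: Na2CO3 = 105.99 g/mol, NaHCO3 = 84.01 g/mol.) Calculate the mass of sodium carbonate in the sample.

0.3619 g

n(HCl) = 0.02898 × 0.4015 = 0.01164 mol
Let x = n(Na2CO3), y = n(NaHCO3).
Titrant: 2x + 1y = 0.01164;  mass: 105.99x + 84.01y = 0.7657
Solving, x = 3.414 × 10^-3 mol, y = 4.807 × 10^-3 mol
mass of Na2CO3 = 3.414 × 10^-3 × 105.99 = 0.3619 g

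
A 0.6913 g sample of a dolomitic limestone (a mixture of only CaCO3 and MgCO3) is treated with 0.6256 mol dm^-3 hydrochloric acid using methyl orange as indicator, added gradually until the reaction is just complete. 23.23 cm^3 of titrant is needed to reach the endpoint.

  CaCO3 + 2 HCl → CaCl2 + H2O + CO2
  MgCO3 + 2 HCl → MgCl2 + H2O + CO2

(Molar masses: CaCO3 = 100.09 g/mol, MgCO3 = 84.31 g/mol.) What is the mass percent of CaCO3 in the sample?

n(HCl) = 0.02323 × 0.6256 = 0.01453 mol
Let x = n(CaCO3), y = n(MgCO3).
Titrant: 2x + 2y = 0.01453;  mass: 100.09x + 84.31y = 0.6913
Solving, x = 4.986 × 10^-3 mol, y = 2.281 × 10^-3 mol
mass of CaCO3 = 4.986 × 10^-3 × 100.09 = 0.4990 g
% CaCO3 = 0.4990 / 0.6913 × 100 = 72.19 %

72.19 %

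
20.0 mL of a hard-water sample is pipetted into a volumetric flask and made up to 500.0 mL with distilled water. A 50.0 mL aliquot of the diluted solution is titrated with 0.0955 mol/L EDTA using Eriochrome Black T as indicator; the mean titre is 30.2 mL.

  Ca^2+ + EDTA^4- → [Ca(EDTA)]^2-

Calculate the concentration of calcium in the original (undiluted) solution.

1.44 mol/L

n(EDTA) = 0.0302 × 0.0955 = 2.88 × 10^-3 mol
n(Ca2+) in the aliquot = 2.88 × 10^-3 mol (1:1 ratio)
[Ca2+]_dilute = 2.88 × 10^-3 / 0.0500 = 0.0577 mol/L
Dilution factor = 500.0 / 20.0 = 25.00
[Ca2+]_stock = 0.0577 × 25.00 = 1.44 mol/L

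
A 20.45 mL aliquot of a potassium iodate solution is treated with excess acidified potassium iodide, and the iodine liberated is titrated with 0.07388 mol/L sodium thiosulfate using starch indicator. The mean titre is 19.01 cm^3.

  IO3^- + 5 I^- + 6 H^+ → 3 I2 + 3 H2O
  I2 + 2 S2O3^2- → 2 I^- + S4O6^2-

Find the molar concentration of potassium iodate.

n(S2O3^2-) = 0.01901 × 0.07388 = 1.404 × 10^-3 mol
n(I2) = n(S2O3^2-)/2 = 7.022 × 10^-4 mol
From the 1:3 ratio, n(IO3^-) in the aliquot = 1/3 × 7.022 × 10^-4 = 2.341 × 10^-4 mol
[IO3^-] = 2.341 × 10^-4 / 0.02045 = 0.01145 mol/L

0.01145 mol/L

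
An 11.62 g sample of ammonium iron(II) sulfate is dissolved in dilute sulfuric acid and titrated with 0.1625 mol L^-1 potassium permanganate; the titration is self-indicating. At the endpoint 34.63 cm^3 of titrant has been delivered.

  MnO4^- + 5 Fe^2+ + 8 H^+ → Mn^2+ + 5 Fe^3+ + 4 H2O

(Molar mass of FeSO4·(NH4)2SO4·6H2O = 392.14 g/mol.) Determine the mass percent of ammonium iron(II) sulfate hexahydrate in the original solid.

94.95 %

n(KMnO4) = 0.03463 L × 0.1625 mol/L = 5.627 × 10^-3 mol
From the 5:1 ratio, n(FeSO4·(NH4)2SO4·6H2O) = 5/1 × 5.627 × 10^-3 = 0.02814 mol
mass of FeSO4·(NH4)2SO4·6H2O = 0.02814 × 392.14 g/mol = 11.03 g
% FeSO4·(NH4)2SO4·6H2O = 11.03 / 11.62 × 100 = 94.95 %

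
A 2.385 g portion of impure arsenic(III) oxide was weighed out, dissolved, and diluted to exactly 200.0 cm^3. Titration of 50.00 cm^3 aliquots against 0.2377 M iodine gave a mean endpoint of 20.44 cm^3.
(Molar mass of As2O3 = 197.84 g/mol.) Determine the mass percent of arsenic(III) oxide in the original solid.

80.61 %

As2O3 + 2 I2 + 2 H2O → As2O5 + 4 HI
n(I2) per titration = 0.02044 × 0.2377 = 4.859 × 10^-3 mol
From the 1:2 ratio, n(As2O3) in each aliquot = 1/2 × 4.859 × 10^-3 = 2.429 × 10^-3 mol
n(As2O3) in the whole flask = 2.429 × 10^-3 × 200.0/50.00 = 9.717 × 10^-3 mol
mass of As2O3 = 9.717 × 10^-3 × 197.84 = 1.922 g
% As2O3 = 1.922 / 2.385 × 100 = 80.61 %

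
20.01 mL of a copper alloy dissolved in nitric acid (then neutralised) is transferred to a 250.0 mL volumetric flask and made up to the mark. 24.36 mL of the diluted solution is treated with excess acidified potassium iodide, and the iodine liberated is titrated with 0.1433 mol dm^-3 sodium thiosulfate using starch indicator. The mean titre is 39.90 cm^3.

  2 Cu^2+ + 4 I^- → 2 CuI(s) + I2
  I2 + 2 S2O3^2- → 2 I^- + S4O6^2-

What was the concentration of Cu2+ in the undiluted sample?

2.932 mol/L

n(S2O3^2-) = 0.03990 × 0.1433 = 5.718 × 10^-3 mol
n(I2) = n(S2O3^2-)/2 = 2.859 × 10^-3 mol
From the 2:1 ratio, n(Cu2+) in the aliquot = 2/1 × 2.859 × 10^-3 = 5.718 × 10^-3 mol
[Cu2+]_dilute = 5.718 × 10^-3 / 0.02436 = 0.2347 mol/L
[Cu2+]_original = 0.2347 × 250.0/20.01 = 2.932 mol/L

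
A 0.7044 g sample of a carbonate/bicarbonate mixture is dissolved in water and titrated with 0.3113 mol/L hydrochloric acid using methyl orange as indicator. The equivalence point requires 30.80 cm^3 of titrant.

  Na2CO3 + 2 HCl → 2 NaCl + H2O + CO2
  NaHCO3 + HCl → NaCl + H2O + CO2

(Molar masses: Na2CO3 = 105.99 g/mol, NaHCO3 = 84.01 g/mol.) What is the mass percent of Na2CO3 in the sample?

n(HCl) = 0.03080 × 0.3113 = 9.588 × 10^-3 mol
Let x = n(Na2CO3), y = n(NaHCO3).
Titrant: 2x + 1y = 9.588 × 10^-3;  mass: 105.99x + 84.01y = 0.7044
Solving, x = 1.630 × 10^-3 mol, y = 6.329 × 10^-3 mol
mass of Na2CO3 = 1.630 × 10^-3 × 105.99 = 0.1727 g
% Na2CO3 = 0.1727 / 0.7044 × 100 = 24.52 %

24.52 %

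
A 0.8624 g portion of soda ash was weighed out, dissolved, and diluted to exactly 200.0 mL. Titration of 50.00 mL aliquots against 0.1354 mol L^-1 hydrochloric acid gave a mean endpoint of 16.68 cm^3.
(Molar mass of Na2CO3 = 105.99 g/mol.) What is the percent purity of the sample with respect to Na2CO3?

55.51 %

Na2CO3 + 2 HCl → 2 NaCl + H2O + CO2
n(HCl) per titration = 0.01668 × 0.1354 = 2.258 × 10^-3 mol
From the 1:2 ratio, n(Na2CO3) in each aliquot = 1/2 × 2.258 × 10^-3 = 1.129 × 10^-3 mol
n(Na2CO3) in the whole flask = 1.129 × 10^-3 × 200.0/50.00 = 4.517 × 10^-3 mol
mass of Na2CO3 = 4.517 × 10^-3 × 105.99 = 0.4788 g
% Na2CO3 = 0.4788 / 0.8624 × 100 = 55.51 %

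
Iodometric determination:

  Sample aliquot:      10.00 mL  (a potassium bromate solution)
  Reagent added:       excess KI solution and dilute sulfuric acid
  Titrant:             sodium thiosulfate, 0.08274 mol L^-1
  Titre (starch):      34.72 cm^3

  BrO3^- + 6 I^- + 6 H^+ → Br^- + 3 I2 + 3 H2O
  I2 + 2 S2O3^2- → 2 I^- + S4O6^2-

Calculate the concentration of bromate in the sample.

0.04788 mol/L

n(S2O3^2-) = 0.03472 × 0.08274 = 2.873 × 10^-3 mol
n(I2) = n(S2O3^2-)/2 = 1.436 × 10^-3 mol
From the 1:3 ratio, n(BrO3^-) in the aliquot = 1/3 × 1.436 × 10^-3 = 4.788 × 10^-4 mol
[BrO3^-] = 4.788 × 10^-4 / 0.01000 = 0.04788 mol/L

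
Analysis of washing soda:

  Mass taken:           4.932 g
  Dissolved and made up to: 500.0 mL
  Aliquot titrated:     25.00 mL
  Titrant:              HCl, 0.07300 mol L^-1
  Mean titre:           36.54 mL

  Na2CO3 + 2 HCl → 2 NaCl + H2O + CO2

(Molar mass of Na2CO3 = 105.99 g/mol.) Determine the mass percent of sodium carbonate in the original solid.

57.32 %

n(HCl) per titration = 0.03654 × 0.07300 = 2.667 × 10^-3 mol
From the 1:2 ratio, n(Na2CO3) in each aliquot = 1/2 × 2.667 × 10^-3 = 1.334 × 10^-3 mol
n(Na2CO3) in the whole flask = 1.334 × 10^-3 × 500.0/25.00 = 0.02667 mol
mass of Na2CO3 = 0.02667 × 105.99 = 2.827 g
% Na2CO3 = 2.827 / 4.932 × 100 = 57.32 %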